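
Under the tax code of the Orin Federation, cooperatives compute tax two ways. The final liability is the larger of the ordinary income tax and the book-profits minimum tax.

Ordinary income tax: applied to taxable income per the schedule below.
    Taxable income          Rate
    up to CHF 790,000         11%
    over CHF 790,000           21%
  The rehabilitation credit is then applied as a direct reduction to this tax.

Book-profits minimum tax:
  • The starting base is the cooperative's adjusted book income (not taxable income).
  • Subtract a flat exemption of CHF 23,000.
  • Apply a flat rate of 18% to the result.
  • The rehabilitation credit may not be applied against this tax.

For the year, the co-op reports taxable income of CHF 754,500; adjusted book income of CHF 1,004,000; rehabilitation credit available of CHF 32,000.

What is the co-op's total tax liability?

CHF 176,580

Book-profits minimum tax:
  Base (adjusted book income): CHF 1,004,000
  Less exemption CHF 23,000 → base CHF 981,000
  CHF 981,000 × 18% = CHF 176,580

Ordinary income tax:
  CHF 754,500 × 11% = CHF 82,995
  Less rehabilitation credit CHF 32,000 → CHF 50,995

CHF 176,580 > CHF 50,995, so the book-profits minimum tax is the binding amount.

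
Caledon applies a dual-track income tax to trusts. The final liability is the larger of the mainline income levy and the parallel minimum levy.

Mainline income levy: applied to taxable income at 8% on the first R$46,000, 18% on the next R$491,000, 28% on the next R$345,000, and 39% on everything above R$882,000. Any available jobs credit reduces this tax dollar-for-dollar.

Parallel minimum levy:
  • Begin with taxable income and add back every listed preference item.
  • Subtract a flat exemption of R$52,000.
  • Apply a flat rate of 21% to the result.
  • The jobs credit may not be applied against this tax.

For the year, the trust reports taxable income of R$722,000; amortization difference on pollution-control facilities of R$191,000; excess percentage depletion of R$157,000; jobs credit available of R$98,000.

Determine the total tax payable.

Mainline income levy:
  R$46,000 × 8% = R$3,680
  R$491,000 × 18% = R$88,380
  R$185,000 × 28% = R$51,800
  → R$143,860
  Less jobs credit R$98,000 → R$45,860

Parallel minimum levy:
  Adjusted income: R$722,000 + R$191,000 + R$157,000 = R$1,070,000
  Less exemption R$52,000 → base R$1,018,000
  R$1,018,000 × 21% = R$213,780

R$213,780 > R$45,860, so the parallel minimum levy is the binding amount.

R$213,780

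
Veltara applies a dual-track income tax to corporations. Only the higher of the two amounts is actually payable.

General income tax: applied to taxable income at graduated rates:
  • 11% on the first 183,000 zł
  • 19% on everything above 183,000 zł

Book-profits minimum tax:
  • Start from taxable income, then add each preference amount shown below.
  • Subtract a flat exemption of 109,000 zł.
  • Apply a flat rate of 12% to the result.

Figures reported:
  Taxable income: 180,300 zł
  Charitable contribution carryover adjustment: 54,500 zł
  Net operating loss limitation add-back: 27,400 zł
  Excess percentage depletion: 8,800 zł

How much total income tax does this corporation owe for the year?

General income tax:
  180,300 zł × 11% = 19,833 zł

Book-profits minimum tax:
  Adjusted income: 180,300 zł + 54,500 zł + 27,400 zł + 8,800 zł = 271,000 zł
  Less exemption 109,000 zł → base 162,000 zł
  162,000 zł × 12% = 19,440 zł

19,833 zł > 19,440 zł, so the general income tax governs.

19,833 zł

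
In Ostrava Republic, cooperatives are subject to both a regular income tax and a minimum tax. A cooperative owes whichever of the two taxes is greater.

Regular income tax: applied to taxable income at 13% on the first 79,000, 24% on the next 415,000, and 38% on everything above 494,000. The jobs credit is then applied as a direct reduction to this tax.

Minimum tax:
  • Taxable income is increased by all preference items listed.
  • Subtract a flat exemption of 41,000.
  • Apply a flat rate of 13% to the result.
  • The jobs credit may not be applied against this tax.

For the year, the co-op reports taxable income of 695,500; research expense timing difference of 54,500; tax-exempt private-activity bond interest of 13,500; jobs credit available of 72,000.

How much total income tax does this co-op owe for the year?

114,440

Minimum tax:
  Adjusted income: 695,500 + 54,500 + 13,500 = 763,500
  Less exemption 41,000 → base 722,500
  722,500 × 13% = 93,925

Regular income tax:
  79,000 × 13% = 10,270
  415,000 × 24% = 99,600
  201,500 × 38% = 76,570
  → 186,440
  Less jobs credit 72,000 → 114,440

114,440 > 93,925, so the regular income tax governs.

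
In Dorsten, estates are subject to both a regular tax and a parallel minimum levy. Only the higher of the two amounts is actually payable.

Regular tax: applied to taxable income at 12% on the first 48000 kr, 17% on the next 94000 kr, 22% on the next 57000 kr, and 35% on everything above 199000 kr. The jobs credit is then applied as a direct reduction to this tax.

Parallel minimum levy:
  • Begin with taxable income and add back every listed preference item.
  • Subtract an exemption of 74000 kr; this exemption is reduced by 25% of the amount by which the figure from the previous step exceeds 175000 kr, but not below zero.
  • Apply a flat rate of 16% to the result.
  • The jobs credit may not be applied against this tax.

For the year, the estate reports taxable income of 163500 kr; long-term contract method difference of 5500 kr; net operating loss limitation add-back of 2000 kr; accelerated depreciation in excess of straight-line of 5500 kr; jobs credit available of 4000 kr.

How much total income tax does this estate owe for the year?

Parallel minimum levy:
  Adjusted income: 163500 kr + 5500 kr + 2000 kr + 5500 kr = 176500 kr
  Exemption: 74000 kr − 25% × (176500 kr − 175000 kr) = 74000 kr − 375 kr = 73625 kr
  Base: 176500 kr − 73625 kr = 102875 kr
  102875 kr × 16% = 16460 kr

Regular tax:
  48000 kr × 12% = 5760 kr
  94000 kr × 17% = 15980 kr
  21500 kr × 22% = 4730 kr
  → 26470 kr
  Less jobs credit 4000 kr → 22470 kr

22470 kr > 16460 kr, so the regular tax governs.

22470 kr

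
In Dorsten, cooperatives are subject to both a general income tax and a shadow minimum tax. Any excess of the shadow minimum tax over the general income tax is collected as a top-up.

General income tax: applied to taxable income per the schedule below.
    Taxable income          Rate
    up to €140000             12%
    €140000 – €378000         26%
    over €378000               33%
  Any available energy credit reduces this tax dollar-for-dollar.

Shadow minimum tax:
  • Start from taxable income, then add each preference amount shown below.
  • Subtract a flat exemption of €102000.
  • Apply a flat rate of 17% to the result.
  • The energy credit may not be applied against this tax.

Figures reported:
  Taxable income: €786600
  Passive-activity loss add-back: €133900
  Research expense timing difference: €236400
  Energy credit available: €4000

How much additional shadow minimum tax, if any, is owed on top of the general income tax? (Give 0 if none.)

€0

General income tax:
  €140000 × 12% = €16800
  €238000 × 26% = €61880
  €408600 × 33% = €134838
  → €213518
  Less energy credit €4000 → €209518

Shadow minimum tax:
  Adjusted income: €786600 + €133900 + €236400 = €1156900
  Less exemption €102000 → base €1054900
  €1054900 × 17% = €179333

€179333 ≤ €209518, so no add-on is due.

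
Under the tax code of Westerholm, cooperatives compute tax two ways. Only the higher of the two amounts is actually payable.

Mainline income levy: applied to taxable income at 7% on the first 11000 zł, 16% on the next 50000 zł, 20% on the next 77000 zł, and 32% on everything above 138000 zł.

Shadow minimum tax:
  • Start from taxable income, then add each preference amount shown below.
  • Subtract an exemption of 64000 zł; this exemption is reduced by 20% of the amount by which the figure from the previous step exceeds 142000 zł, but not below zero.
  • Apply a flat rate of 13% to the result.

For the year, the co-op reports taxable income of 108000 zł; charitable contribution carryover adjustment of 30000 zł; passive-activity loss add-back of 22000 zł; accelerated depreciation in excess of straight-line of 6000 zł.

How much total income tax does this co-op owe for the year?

18170 zł

Mainline income levy:
  11000 zł × 7% = 770 zł
  50000 zł × 16% = 8000 zł
  47000 zł × 20% = 9400 zł
  → 18170 zł

Shadow minimum tax:
  Adjusted income: 108000 zł + 30000 zł + 22000 zł + 6000 zł = 166000 zł
  Exemption: 64000 zł − 20% × (166000 zł − 142000 zł) = 64000 zł − 4800 zł = 59200 zł
  Base: 166000 zł − 59200 zł = 106800 zł
  106800 zł × 13% = 13884 zł

18170 zł > 13884 zł, so the mainline income levy governs.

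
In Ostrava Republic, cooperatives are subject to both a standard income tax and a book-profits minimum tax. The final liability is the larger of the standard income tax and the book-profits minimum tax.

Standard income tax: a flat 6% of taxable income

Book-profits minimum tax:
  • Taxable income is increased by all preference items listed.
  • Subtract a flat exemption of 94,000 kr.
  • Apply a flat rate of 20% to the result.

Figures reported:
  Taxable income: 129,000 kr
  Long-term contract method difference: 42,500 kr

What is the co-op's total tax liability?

Standard income tax:
  129,000 kr × 6% = 7,740 kr

Book-profits minimum tax:
  Adjusted income: 129,000 kr + 42,500 kr = 171,500 kr
  Less exemption 94,000 kr → base 77,500 kr
  77,500 kr × 20% = 15,500 kr

15,500 kr > 7,740 kr, so the book-profits minimum tax is the binding amount.

15,500 kr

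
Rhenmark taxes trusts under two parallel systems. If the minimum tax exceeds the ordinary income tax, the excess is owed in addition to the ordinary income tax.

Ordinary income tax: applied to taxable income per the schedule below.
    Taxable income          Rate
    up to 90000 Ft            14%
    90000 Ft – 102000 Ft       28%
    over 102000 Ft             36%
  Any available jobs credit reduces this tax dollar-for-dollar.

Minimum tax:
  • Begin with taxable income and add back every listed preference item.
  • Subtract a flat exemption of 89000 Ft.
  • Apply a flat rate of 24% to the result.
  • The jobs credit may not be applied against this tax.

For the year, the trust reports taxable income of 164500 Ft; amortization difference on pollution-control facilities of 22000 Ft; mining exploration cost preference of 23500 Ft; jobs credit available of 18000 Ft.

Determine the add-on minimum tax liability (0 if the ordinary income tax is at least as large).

Minimum tax:
  Adjusted income: 164500 Ft + 22000 Ft + 23500 Ft = 210000 Ft
  Less exemption 89000 Ft → base 121000 Ft
  121000 Ft × 24% = 29040 Ft

Ordinary income tax:
  90000 Ft × 14% = 12600 Ft
  12000 Ft × 28% = 3360 Ft
  62500 Ft × 36% = 22500 Ft
  → 38460 Ft
  Less jobs credit 18000 Ft → 20460 Ft

Excess of minimum tax over ordinary income tax: 29040 Ft − 20460 Ft = 8580 Ft.

8580 Ft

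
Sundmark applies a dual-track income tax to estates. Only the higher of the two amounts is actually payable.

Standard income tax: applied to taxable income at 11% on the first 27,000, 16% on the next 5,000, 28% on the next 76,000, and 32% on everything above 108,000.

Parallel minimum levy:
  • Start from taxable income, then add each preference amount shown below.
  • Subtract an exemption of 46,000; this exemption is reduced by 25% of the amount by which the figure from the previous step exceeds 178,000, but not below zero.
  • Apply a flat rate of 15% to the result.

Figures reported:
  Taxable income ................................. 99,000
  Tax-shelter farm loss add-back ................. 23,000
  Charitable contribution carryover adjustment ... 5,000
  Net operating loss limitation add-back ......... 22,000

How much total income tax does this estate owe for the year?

Standard income tax:
  27,000 × 11% = 2,970
  5,000 × 16% = 800
  67,000 × 28% = 18,760
  → 22,530

Parallel minimum levy:
  Adjusted income: 99,000 + 23,000 + 5,000 + 22,000 = 149,000
  Exemption: 149,000 ≤ 178,000, so full 46,000 applies
  Base: 149,000 − 46,000 = 103,000
  103,000 × 15% = 15,450

22,530 > 15,450, so the standard income tax governs.

22,530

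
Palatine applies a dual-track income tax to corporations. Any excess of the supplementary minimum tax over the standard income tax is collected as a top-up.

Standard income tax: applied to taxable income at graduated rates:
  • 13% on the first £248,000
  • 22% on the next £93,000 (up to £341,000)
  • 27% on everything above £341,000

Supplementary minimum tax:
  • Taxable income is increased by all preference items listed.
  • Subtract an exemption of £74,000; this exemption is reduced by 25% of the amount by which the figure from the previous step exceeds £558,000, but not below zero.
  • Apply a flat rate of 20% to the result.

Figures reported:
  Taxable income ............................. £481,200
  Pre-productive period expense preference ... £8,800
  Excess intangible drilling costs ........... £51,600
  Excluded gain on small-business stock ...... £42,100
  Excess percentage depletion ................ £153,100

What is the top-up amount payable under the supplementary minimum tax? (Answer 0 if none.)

Supplementary minimum tax:
  Adjusted income: £481,200 + £8,800 + £51,600 + £42,100 + £153,100 = £736,800
  Exemption: £74,000 − 25% × (£736,800 − £558,000) = £74,000 − £44,700 = £29,300
  Base: £736,800 − £29,300 = £707,500
  £707,500 × 20% = £141,500

Standard income tax:
  £248,000 × 13% = £32,240
  £93,000 × 22% = £20,460
  £140,200 × 27% = £37,854
  → £90,554

Excess of supplementary minimum tax over standard income tax: £141,500 − £90,554 = £50,946.

£50,946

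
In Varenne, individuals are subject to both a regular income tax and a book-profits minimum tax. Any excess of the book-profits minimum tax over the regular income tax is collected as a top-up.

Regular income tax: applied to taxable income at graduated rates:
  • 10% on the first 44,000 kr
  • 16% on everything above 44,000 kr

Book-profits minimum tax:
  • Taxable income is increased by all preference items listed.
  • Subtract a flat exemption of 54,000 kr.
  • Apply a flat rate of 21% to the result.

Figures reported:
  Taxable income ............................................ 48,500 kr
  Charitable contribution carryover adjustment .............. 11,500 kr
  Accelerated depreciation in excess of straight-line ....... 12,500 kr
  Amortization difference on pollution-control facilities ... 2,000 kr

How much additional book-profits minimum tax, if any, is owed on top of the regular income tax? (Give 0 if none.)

Regular income tax:
  44,000 kr × 10% = 4,400 kr
  4,500 kr × 16% = 720 kr
  → 5,120 kr

Book-profits minimum tax:
  Adjusted income: 48,500 kr + 11,500 kr + 12,500 kr + 2,000 kr = 74,500 kr
  Less exemption 54,000 kr → base 20,500 kr
  20,500 kr × 21% = 4,305 kr

4,305 kr ≤ 5,120 kr, so no add-on is due.

0 kr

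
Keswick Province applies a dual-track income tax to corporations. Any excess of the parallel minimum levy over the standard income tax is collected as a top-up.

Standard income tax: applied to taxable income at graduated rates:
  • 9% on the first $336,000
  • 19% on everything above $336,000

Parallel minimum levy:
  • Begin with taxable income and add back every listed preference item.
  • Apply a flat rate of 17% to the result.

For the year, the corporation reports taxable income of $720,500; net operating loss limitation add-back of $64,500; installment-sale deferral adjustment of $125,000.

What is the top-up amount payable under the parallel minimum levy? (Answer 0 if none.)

Standard income tax:
  $336,000 × 9% = $30,240
  $384,500 × 19% = $73,055
  → $103,295

Parallel minimum levy:
  Adjusted income: $720,500 + $64,500 + $125,000 = $910,000
  $910,000 × 17% = $154,700

Excess of parallel minimum levy over standard income tax: $154,700 − $103,295 = $51,405.

$51,405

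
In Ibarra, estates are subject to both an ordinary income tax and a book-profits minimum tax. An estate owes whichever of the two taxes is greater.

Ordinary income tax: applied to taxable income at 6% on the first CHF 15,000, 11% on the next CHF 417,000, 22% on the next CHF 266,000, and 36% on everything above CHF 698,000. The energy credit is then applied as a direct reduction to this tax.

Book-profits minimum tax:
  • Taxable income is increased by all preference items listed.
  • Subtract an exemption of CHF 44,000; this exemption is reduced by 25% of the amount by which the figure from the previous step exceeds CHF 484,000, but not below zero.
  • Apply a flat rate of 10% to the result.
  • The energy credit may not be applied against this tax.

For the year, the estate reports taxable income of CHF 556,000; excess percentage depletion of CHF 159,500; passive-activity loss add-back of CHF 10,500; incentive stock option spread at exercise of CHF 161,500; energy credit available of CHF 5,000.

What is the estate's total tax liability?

Ordinary income tax:
  CHF 15,000 × 6% = CHF 900
  CHF 417,000 × 11% = CHF 45,870
  CHF 124,000 × 22% = CHF 27,280
  → CHF 74,050
  Less energy credit CHF 5,000 → CHF 69,050

Book-profits minimum tax:
  Adjusted income: CHF 556,000 + CHF 159,500 + CHF 10,500 + CHF 161,500 = CHF 887,500
  Exemption: 25% × (CHF 887,500 − CHF 484,000) = CHF 100,875 ≥ CHF 44,000, so the exemption is fully phased out
  Base: CHF 887,500 − CHF 0 = CHF 887,500
  CHF 887,500 × 10% = CHF 88,750

CHF 88,750 > CHF 69,050, so the book-profits minimum tax is the binding amount.

CHF 88,750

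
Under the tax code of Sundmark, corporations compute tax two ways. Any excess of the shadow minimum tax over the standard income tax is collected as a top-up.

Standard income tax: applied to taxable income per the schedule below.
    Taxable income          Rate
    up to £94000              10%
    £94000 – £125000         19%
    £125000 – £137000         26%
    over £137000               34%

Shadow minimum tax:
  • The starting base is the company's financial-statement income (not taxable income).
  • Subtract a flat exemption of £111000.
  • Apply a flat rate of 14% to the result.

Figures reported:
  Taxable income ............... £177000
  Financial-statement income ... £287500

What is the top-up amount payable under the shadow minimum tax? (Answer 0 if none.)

Shadow minimum tax:
  Base (financial-statement income): £287500
  Less exemption £111000 → base £176500
  £176500 × 14% = £24710

Standard income tax:
  £94000 × 10% = £9400
  £31000 × 19% = £5890
  £12000 × 26% = £3120
  £40000 × 34% = £13600
  → £32010

£24710 ≤ £32010, so no add-on is due.

£0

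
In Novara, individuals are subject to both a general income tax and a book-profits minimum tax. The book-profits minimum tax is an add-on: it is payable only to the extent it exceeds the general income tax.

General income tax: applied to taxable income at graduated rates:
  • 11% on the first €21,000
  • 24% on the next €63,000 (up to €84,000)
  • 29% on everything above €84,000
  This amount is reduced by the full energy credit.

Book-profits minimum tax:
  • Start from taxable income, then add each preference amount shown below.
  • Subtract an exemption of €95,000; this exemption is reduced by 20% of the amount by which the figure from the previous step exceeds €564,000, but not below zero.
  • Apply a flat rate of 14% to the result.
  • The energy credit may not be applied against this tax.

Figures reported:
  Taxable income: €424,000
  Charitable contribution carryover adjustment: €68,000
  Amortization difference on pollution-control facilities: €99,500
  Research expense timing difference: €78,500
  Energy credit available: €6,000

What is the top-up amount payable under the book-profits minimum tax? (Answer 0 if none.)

Book-profits minimum tax:
  Adjusted income: €424,000 + €68,000 + €99,500 + €78,500 = €670,000
  Exemption: €95,000 − 20% × (€670,000 − €564,000) = €95,000 − €21,200 = €73,800
  Base: €670,000 − €73,800 = €596,200
  €596,200 × 14% = €83,468

General income tax:
  €21,000 × 11% = €2,310
  €63,000 × 24% = €15,120
  €340,000 × 29% = €98,600
  → €116,030
  Less energy credit €6,000 → €110,030

€83,468 ≤ €110,030, so no add-on is due.

€0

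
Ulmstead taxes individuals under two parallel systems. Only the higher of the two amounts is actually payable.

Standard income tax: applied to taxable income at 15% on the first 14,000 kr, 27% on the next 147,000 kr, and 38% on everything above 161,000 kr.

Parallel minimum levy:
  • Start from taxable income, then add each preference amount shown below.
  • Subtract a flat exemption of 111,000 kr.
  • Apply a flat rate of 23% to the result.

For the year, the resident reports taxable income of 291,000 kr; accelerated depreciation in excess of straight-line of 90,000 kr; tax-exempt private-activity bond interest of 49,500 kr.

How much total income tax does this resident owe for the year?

91,190 kr

Standard income tax:
  14,000 kr × 15% = 2,100 kr
  147,000 kr × 27% = 39,690 kr
  130,000 kr × 38% = 49,400 kr
  → 91,190 kr

Parallel minimum levy:
  Adjusted income: 291,000 kr + 90,000 kr + 49,500 kr = 430,500 kr
  Less exemption 111,000 kr → base 319,500 kr
  319,500 kr × 23% = 73,485 kr

91,190 kr > 73,485 kr, so the standard income tax governs.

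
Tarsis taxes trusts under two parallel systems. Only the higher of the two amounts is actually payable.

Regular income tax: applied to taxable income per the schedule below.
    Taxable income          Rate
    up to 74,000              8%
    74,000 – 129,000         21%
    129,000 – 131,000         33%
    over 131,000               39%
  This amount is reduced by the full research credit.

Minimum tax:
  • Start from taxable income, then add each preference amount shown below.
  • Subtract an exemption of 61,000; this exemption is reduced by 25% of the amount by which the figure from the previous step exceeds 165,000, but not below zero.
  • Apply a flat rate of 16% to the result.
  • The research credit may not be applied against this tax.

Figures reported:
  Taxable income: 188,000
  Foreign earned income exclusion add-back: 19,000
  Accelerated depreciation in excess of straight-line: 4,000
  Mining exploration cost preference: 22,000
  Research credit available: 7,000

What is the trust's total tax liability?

Regular income tax:
  74,000 × 8% = 5,920
  55,000 × 21% = 11,550
  2,000 × 33% = 660
  57,000 × 39% = 22,230
  → 40,360
  Less research credit 7,000 → 33,360

Minimum tax:
  Adjusted income: 188,000 + 19,000 + 4,000 + 22,000 = 233,000
  Exemption: 61,000 − 25% × (233,000 − 165,000) = 61,000 − 17,000 = 44,000
  Base: 233,000 − 44,000 = 189,000
  189,000 × 16% = 30,240

33,360 > 30,240, so the regular income tax governs.

33,360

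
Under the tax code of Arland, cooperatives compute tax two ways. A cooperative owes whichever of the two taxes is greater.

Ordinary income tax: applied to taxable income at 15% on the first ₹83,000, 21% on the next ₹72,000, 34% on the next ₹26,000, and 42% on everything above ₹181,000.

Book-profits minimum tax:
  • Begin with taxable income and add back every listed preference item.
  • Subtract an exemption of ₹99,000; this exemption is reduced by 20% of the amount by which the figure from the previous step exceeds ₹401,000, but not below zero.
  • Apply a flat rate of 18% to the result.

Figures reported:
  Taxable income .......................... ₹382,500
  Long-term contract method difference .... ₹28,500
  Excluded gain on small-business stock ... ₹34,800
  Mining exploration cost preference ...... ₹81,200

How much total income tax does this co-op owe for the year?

₹121,040

Ordinary income tax:
  ₹83,000 × 15% = ₹12,450
  ₹72,000 × 21% = ₹15,120
  ₹26,000 × 34% = ₹8,840
  ₹201,500 × 42% = ₹84,630
  → ₹121,040

Book-profits minimum tax:
  Adjusted income: ₹382,500 + ₹28,500 + ₹34,800 + ₹81,200 = ₹527,000
  Exemption: ₹99,000 − 20% × (₹527,000 − ₹401,000) = ₹99,000 − ₹25,200 = ₹73,800
  Base: ₹527,000 − ₹73,800 = ₹453,200
  ₹453,200 × 18% = ₹81,576

₹121,040 > ₹81,576, so the ordinary income tax governs.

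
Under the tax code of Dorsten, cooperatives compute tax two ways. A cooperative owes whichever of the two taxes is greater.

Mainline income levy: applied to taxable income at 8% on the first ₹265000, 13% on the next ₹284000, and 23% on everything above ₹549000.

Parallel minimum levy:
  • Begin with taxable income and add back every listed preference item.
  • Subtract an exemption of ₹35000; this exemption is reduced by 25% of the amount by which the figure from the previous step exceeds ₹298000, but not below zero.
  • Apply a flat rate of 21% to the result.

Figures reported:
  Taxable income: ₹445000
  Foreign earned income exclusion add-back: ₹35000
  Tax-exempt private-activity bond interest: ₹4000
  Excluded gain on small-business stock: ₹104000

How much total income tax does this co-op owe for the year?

₹123480

Parallel minimum levy:
  Adjusted income: ₹445000 + ₹35000 + ₹4000 + ₹104000 = ₹588000
  Exemption: 25% × (₹588000 − ₹298000) = ₹72500 ≥ ₹35000, so the exemption is fully phased out
  Base: ₹588000 − ₹0 = ₹588000
  ₹588000 × 21% = ₹123480

Mainline income levy:
  ₹265000 × 8% = ₹21200
  ₹180000 × 13% = ₹23400
  → ₹44600

₹123480 > ₹44600, so the parallel minimum levy is the binding amount.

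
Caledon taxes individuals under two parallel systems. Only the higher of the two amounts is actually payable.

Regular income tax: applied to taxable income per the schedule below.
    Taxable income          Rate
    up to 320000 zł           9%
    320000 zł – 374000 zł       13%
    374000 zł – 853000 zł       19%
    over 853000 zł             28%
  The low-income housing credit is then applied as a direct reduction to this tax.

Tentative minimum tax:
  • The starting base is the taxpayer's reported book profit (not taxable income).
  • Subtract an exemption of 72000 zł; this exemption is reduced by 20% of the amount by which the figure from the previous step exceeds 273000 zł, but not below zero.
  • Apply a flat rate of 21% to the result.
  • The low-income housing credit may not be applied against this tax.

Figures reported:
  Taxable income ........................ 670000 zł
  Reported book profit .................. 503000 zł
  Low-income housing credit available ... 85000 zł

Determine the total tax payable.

Tentative minimum tax:
  Base (reported book profit): 503000 zł
  Exemption: 72000 zł − 20% × (503000 zł − 273000 zł) = 72000 zł − 46000 zł = 26000 zł
  Base: 503000 zł − 26000 zł = 477000 zł
  477000 zł × 21% = 100170 zł

Regular income tax:
  320000 zł × 9% = 28800 zł
  54000 zł × 13% = 7020 zł
  296000 zł × 19% = 56240 zł
  → 92060 zł
  Less low-income housing credit 85000 zł → 7060 zł

100170 zł > 7060 zł, so the tentative minimum tax is the binding amount.

100170 zł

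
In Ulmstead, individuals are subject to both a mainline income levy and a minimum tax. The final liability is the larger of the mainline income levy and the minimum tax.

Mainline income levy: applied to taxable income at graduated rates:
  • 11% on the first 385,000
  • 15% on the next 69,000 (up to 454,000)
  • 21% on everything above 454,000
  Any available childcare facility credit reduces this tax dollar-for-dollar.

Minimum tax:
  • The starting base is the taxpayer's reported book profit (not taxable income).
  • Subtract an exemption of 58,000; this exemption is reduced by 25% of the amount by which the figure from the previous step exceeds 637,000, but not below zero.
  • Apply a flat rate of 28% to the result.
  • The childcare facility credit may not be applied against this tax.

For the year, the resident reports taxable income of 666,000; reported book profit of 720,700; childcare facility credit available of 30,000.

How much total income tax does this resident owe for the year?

Mainline income levy:
  385,000 × 11% = 42,350
  69,000 × 15% = 10,350
  212,000 × 21% = 44,520
  → 97,220
  Less childcare facility credit 30,000 → 67,220

Minimum tax:
  Base (reported book profit): 720,700
  Exemption: 58,000 − 25% × (720,700 − 637,000) = 58,000 − 20,925 = 37,075
  Base: 720,700 − 37,075 = 683,625
  683,625 × 28% = 191,415

191,415 > 67,220, so the minimum tax is the binding amount.

191,415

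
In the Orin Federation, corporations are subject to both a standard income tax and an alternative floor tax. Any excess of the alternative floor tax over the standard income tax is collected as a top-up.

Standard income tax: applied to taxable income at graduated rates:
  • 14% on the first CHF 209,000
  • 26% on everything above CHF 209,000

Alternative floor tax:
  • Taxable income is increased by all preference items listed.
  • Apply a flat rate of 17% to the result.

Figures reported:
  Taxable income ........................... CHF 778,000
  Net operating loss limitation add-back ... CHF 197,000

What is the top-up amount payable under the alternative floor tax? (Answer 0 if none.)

CHF 0

Standard income tax:
  CHF 209,000 × 14% = CHF 29,260
  CHF 569,000 × 26% = CHF 147,940
  → CHF 177,200

Alternative floor tax:
  Adjusted income: CHF 778,000 + CHF 197,000 = CHF 975,000
  CHF 975,000 × 17% = CHF 165,750

CHF 165,750 ≤ CHF 177,200, so no add-on is due.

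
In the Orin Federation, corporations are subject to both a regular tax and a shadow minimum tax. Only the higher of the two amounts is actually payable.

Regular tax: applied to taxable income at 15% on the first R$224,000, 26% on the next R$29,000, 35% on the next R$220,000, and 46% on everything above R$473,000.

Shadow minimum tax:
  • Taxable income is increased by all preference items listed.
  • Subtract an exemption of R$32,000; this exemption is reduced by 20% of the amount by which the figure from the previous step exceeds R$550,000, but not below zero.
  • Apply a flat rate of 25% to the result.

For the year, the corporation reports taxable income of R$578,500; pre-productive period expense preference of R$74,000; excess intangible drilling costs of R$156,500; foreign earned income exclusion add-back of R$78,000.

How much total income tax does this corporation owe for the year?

Shadow minimum tax:
  Adjusted income: R$578,500 + R$74,000 + R$156,500 + R$78,000 = R$887,000
  Exemption: 20% × (R$887,000 − R$550,000) = R$67,400 ≥ R$32,000, so the exemption is fully phased out
  Base: R$887,000 − R$0 = R$887,000
  R$887,000 × 25% = R$221,750

Regular tax:
  R$224,000 × 15% = R$33,600
  R$29,000 × 26% = R$7,540
  R$220,000 × 35% = R$77,000
  R$105,500 × 46% = R$48,530
  → R$166,670

R$221,750 > R$166,670, so the shadow minimum tax is the binding amount.

R$221,750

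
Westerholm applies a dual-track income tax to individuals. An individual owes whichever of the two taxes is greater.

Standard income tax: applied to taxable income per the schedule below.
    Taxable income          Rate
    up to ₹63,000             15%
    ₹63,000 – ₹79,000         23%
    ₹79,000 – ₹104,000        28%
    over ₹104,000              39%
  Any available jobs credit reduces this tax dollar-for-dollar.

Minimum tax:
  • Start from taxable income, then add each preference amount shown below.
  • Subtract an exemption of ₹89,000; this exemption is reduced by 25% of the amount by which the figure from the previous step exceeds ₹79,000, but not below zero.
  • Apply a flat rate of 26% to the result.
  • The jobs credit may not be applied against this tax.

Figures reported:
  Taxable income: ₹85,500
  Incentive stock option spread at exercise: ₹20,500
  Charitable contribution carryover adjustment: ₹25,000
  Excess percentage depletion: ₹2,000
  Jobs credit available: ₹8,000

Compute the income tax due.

₹14,950

Standard income tax:
  ₹63,000 × 15% = ₹9,450
  ₹16,000 × 23% = ₹3,680
  ₹6,500 × 28% = ₹1,820
  → ₹14,950
  Less jobs credit ₹8,000 → ₹6,950

Minimum tax:
  Adjusted income: ₹85,500 + ₹20,500 + ₹25,000 + ₹2,000 = ₹133,000
  Exemption: ₹89,000 − 25% × (₹133,000 − ₹79,000) = ₹89,000 − ₹13,500 = ₹75,500
  Base: ₹133,000 − ₹75,500 = ₹57,500
  ₹57,500 × 26% = ₹14,950

₹14,950 > ₹6,950, so the minimum tax is the binding amount.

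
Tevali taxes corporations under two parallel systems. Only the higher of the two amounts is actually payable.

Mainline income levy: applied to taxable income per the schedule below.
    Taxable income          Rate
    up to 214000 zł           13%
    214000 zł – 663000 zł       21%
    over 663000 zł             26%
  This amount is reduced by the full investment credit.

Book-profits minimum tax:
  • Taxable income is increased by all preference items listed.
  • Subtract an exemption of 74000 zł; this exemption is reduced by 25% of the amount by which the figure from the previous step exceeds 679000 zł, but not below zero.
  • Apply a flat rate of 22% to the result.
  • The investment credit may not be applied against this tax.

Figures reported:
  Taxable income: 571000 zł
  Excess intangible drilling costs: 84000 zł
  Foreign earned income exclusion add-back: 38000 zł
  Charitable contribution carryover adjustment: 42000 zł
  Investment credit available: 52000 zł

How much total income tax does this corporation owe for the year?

148500 zł

Book-profits minimum tax:
  Adjusted income: 571000 zł + 84000 zł + 38000 zł + 42000 zł = 735000 zł
  Exemption: 74000 zł − 25% × (735000 zł − 679000 zł) = 74000 zł − 14000 zł = 60000 zł
  Base: 735000 zł − 60000 zł = 675000 zł
  675000 zł × 22% = 148500 zł

Mainline income levy:
  214000 zł × 13% = 27820 zł
  357000 zł × 21% = 74970 zł
  → 102790 zł
  Less investment credit 52000 zł → 50790 zł

148500 zł > 50790 zł, so the book-profits minimum tax is the binding amount.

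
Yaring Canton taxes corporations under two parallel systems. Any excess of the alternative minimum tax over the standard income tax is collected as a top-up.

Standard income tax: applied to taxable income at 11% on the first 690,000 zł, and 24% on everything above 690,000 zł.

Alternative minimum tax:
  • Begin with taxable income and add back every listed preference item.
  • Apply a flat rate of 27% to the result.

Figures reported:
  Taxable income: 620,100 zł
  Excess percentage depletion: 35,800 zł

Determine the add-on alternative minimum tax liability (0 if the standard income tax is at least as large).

108,882 zł

Standard income tax:
  620,100 zł × 11% = 68,211 zł

Alternative minimum tax:
  Adjusted income: 620,100 zł + 35,800 zł = 655,900 zł
  655,900 zł × 27% = 177,093 zł

Excess of alternative minimum tax over standard income tax: 177,093 zł − 68,211 zł = 108,882 zł.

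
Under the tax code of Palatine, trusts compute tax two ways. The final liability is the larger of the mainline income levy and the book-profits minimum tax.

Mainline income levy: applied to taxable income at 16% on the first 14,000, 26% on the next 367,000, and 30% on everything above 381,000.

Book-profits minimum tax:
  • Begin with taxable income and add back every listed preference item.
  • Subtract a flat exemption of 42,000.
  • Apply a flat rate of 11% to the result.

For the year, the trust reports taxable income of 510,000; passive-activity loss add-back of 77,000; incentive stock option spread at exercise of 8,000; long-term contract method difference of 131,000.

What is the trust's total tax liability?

136,360

Book-profits minimum tax:
  Adjusted income: 510,000 + 77,000 + 8,000 + 131,000 = 726,000
  Less exemption 42,000 → base 684,000
  684,000 × 11% = 75,240

Mainline income levy:
  14,000 × 16% = 2,240
  367,000 × 26% = 95,420
  129,000 × 30% = 38,700
  → 136,360

136,360 > 75,240, so the mainline income levy governs.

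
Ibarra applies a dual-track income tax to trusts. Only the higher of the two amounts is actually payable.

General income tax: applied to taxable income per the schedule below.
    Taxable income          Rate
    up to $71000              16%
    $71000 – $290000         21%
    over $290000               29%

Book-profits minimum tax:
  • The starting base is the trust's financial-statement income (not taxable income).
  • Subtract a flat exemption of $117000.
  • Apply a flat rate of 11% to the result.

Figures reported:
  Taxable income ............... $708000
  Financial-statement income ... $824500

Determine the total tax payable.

$178570

General income tax:
  $71000 × 16% = $11360
  $219000 × 21% = $45990
  $418000 × 29% = $121220
  → $178570

Book-profits minimum tax:
  Base (financial-statement income): $824500
  Less exemption $117000 → base $707500
  $707500 × 11% = $77825

$178570 > $77825, so the general income tax governs.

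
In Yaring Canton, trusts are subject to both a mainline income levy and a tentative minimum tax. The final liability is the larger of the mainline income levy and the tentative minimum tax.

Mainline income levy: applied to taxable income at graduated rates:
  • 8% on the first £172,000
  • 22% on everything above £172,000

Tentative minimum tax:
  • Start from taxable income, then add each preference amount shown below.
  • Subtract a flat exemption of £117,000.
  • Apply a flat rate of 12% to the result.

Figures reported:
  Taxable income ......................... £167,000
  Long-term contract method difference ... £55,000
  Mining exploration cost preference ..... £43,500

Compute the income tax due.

£17,820

Mainline income levy:
  £167,000 × 8% = £13,360

Tentative minimum tax:
  Adjusted income: £167,000 + £55,000 + £43,500 = £265,500
  Less exemption £117,000 → base £148,500
  £148,500 × 12% = £17,820

£17,820 > £13,360, so the tentative minimum tax is the binding amount.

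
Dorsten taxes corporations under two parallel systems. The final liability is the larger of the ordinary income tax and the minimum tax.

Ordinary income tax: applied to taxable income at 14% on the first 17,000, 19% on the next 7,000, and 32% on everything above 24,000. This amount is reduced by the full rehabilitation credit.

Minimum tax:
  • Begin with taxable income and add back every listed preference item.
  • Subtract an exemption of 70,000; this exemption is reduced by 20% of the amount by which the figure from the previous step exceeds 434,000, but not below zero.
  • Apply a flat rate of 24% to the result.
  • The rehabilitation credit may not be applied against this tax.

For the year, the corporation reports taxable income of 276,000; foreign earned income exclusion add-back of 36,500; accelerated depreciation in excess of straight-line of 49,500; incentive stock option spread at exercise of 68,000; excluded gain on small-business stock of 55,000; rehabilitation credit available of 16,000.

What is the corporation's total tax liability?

Minimum tax:
  Adjusted income: 276,000 + 36,500 + 49,500 + 68,000 + 55,000 = 485,000
  Exemption: 70,000 − 20% × (485,000 − 434,000) = 70,000 − 10,200 = 59,800
  Base: 485,000 − 59,800 = 425,200
  425,200 × 24% = 102,048

Ordinary income tax:
  17,000 × 14% = 2,380
  7,000 × 19% = 1,330
  252,000 × 32% = 80,640
  → 84,350
  Less rehabilitation credit 16,000 → 68,350

102,048 > 68,350, so the minimum tax is the binding amount.

102,048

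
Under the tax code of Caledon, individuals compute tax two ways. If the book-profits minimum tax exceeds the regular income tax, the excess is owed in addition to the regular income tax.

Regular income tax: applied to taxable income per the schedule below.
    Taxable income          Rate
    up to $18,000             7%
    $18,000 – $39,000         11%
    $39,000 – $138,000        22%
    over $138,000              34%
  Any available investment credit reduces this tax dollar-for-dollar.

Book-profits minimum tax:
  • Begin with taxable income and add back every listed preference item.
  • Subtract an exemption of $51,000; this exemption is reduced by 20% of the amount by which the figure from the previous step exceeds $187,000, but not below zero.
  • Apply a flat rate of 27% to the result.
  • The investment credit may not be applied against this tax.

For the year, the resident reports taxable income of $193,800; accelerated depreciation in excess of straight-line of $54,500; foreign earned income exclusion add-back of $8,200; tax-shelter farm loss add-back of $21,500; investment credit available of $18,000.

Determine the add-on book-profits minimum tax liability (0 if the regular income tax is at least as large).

$39,882

Book-profits minimum tax:
  Adjusted income: $193,800 + $54,500 + $8,200 + $21,500 = $278,000
  Exemption: $51,000 − 20% × ($278,000 − $187,000) = $51,000 − $18,200 = $32,800
  Base: $278,000 − $32,800 = $245,200
  $245,200 × 27% = $66,204

Regular income tax:
  $18,000 × 7% = $1,260
  $21,000 × 11% = $2,310
  $99,000 × 22% = $21,780
  $55,800 × 34% = $18,972
  → $44,322
  Less investment credit $18,000 → $26,322

Excess of book-profits minimum tax over regular income tax: $66,204 − $26,322 = $39,882.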